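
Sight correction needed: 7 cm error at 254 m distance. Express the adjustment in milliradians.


1 mrad subtends 1 cm per 10 m of range, so adj = error_cm / (dist_m / 10) = 7 / (254/10) = 0.2756 mrad

0.2756 mrad


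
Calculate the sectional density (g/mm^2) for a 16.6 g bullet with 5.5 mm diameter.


SD = m/d^2 = 16.6/5.5^2 = 0.5488 g/mm^2

0.5488 g/mm^2


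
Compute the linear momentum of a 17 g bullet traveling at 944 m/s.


p = m*v = 0.017*944 = 16.05 kg·m/s

16.05 kg·m/s


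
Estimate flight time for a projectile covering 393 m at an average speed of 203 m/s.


t = d/v = 393/203 = 1.936 s

1.936 s


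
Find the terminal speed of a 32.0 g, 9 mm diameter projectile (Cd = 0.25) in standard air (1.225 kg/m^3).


A = pi*(d/2)^2 = pi*(9/2000)^2 = 6.36173e-05 m^2
vt = sqrt(2mg/(Cd*rho*A)) = sqrt(2*0.032*9.81/(0.25 * 1.225 * 6.36173e-05)) = 179.5 m/s

179.5 m/s


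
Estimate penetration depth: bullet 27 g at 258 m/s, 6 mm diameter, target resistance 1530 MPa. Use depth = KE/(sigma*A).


A = pi*(d/2)^2 = pi*(6/2)^2 = 28.2743 mm^2
E = 0.5*m*v^2 = 0.5*0.027*258^2 = 898.614 J
depth = E/(sigma*A) = 898.614 J / (1530 MPa * 28.2743 mm^2) = 898.614/(1530 * 28.2743) m = 0.0207725 m ≈ 20.77 mm

20.77 mm


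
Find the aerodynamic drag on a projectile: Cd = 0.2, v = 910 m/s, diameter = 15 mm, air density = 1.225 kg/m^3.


A = pi*(d/2)^2 = pi*(15/2000)^2 = 1.76715e-04 m^2
Fd = 0.5*Cd*rho*A*v^2 = 0.5*0.2*1.225*1.76715e-04*910^2 = 17.93 N

17.93 N


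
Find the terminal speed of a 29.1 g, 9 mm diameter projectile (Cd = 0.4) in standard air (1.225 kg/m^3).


A = pi*(d/2)^2 = pi*(9/2000)^2 = 6.36173e-05 m^2
vt = sqrt(2mg/(Cd*rho*A)) = sqrt(2*0.0291*9.81/(0.4 * 1.225 * 6.36173e-05)) = 135.3 m/s

135.3 m/s


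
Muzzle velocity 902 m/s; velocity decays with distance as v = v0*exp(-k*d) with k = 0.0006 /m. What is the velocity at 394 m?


v = v0*exp(-k*d) = 902*exp(-0.0006*394) = 712.1 m/s

712.1 m/s


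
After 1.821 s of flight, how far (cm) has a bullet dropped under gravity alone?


drop = 0.5*g*t^2 = 0.5*9.81*1.821^2 = 16.2652 m ≈ 1627 cm

1627 cm


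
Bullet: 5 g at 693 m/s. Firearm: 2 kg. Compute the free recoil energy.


v_r = m_p*v_p/m_gun = 0.005*693/2 = 1.7325 m/s, E_r = 0.5*m_gun*v_r^2 = 0.5*2*1.7325^2 = 3.002 J

3.002 J


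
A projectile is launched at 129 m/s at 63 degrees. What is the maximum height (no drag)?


H = (v0*sin(theta))^2 / (2g) = (129*sin(63°))^2 / (2*9.81) = 673.4 m

673.4 m


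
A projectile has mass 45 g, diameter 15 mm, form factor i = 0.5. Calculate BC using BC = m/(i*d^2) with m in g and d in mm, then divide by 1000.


BC = m/(i*d^2*1000) = 45/(0.5 * 15^2 * 1000) = 0.0004

0.0004


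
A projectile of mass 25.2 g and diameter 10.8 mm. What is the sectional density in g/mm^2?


SD = m/d^2 = 25.2/10.8^2 = 0.216 g/mm^2

0.216 g/mm^2


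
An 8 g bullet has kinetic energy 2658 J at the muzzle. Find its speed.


v = sqrt(2*E/m) = sqrt(2*2658/0.008) = 815.2 m/s

815.2 m/s


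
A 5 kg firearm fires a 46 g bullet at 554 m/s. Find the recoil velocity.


v_recoil = m_p * v_p / m_gun = 0.046 * 554 / 5 = 5.097 m/s

5.097 m/s


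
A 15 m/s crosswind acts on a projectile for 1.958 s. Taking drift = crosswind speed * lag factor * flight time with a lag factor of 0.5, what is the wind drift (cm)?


drift = v_wind * lag * t = 15 * 0.5 * 1.958 = 14.685 m ≈ 1468 cm

1468 cm


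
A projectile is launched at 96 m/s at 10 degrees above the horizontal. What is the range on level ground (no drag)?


R = v0^2 * sin(2*theta) / g = 96^2 * sin(2*10°) / 9.81 = 321.3 m

321.3 m


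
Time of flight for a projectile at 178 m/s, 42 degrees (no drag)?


T = 2*v0*sin(theta)/g = 2*178*sin(42°)/9.81 = 24.28 s

24.28 s


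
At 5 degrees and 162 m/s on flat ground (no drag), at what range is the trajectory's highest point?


R = v0^2*sin(2*theta)/g = 162^2*sin(2*5°)/9.81 = 464.549 m
apex_dist = R/2 = 464.549/2 = 232.3 m

232.3 m


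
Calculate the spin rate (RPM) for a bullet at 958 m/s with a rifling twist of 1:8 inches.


twist_m = 8*0.0254 = 0.2032 m
spin = v/twist = 958/0.2032 = 4714.567 rev/s
RPM = spin*60 = 4714.567*60 ≈ 282874 RPM

282874 RPM


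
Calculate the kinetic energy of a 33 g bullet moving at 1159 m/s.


E = 0.5*m*v^2 = 0.5*0.033*1159^2 = 22164 J

22164 J


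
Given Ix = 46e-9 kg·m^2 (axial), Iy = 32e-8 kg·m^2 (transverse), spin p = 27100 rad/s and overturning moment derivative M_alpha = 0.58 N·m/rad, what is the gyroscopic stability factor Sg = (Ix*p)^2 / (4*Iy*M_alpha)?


Sg = Ix^2 * p^2 / (4 * Iy * M_alpha) = (46e-9)^2 * 27100^2 / (4 * 32e-8 * 0.58) = 2.093

2.093


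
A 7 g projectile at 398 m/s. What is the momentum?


p = m*v = 0.007*398 = 2.786 kg·m/s

2.786 kg·m/s


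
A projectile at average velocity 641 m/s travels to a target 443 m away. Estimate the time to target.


t = d/v = 443/641 = 0.6911 s

0.6911 s


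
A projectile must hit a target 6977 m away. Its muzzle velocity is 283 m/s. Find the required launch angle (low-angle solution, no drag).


sin(2*theta) = R*g/v0^2 = 6977*9.81/283^2 = 0.854604, theta = arcsin(0.854604)/2 = 29.36°

29.36 degrees


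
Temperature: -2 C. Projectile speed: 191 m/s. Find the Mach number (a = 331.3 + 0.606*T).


a = 331.3 + 0.606*(-2) = 330.088 m/s
M = v/a = 191/330.088 = 0.5786

0.5786


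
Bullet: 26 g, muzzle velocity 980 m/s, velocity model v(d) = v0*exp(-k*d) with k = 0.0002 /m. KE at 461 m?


v = v0*exp(-k*d) = 980*exp(-0.0002*461) = 893.684 m/s
E = 0.5*m*v^2 = 0.5*0.026*893.684^2 = 10383 J

10383 J


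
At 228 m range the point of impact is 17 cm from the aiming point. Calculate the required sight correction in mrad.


1 mrad subtends 1 cm per 10 m of range, so adj = error_cm / (dist_m / 10) = 17 / (228/10) = 0.7456 mrad

0.7456 mrad


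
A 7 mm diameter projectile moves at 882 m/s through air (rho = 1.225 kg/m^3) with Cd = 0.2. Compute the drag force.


A = pi*(d/2)^2 = pi*(7/2000)^2 = 3.84845e-05 m^2
Fd = 0.5*Cd*rho*A*v^2 = 0.5*0.2*1.225*3.84845e-05*882^2 = 3.667 N

3.667 N


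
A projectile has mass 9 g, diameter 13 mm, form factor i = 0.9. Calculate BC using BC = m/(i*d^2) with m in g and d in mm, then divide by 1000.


BC = m/(i*d^2*1000) = 9/(0.9 * 13^2 * 1000) = 5.917e-05

5.917e-05


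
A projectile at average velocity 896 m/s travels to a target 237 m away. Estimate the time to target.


t = d/v = 237/896 = 0.2645 s

0.2645 s


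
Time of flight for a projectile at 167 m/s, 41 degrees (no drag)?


T = 2*v0*sin(theta)/g = 2*167*sin(41°)/9.81 = 22.34 s

22.34 s


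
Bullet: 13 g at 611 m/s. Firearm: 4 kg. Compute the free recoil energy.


v_r = m_p*v_p/m_gun = 0.013*611/4 = 1.98575 m/s, E_r = 0.5*m_gun*v_r^2 = 0.5*4*1.98575^2 = 7.886 J

7.886 J


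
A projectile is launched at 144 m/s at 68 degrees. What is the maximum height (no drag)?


H = (v0*sin(theta))^2 / (2g) = (144*sin(68°))^2 / (2*9.81) = 908.6 m

908.6 m


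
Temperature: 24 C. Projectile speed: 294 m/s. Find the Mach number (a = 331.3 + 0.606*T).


a = 331.3 + 0.606*(24) = 345.844 m/s
M = v/a = 294/345.844 = 0.8501

0.8501


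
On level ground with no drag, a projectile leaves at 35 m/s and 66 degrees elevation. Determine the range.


R = v0^2 * sin(2*theta) / g = 35^2 * sin(2*66°) / 9.81 = 92.8 m

92.8 m


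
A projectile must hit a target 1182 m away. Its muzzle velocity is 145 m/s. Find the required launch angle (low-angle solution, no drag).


sin(2*theta) = R*g/v0^2 = 1182*9.81/145^2 = 0.551506, theta = arcsin(0.551506)/2 = 16.74°

16.74 degrees


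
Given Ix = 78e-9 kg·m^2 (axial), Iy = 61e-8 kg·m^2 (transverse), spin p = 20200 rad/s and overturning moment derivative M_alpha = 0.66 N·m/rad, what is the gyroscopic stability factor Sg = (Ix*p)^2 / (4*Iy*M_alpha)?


Sg = Ix^2 * p^2 / (4 * Iy * M_alpha) = (78e-9)^2 * 20200^2 / (4 * 61e-8 * 0.66) = 1.542

1.542


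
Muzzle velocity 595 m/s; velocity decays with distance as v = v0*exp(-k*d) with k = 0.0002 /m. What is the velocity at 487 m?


v = v0*exp(-k*d) = 595*exp(-0.0002*487) = 539.8 m/s

539.8 m/s


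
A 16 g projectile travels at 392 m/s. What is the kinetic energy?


E = 0.5*m*v^2 = 0.5*0.016*392^2 = 1229 J

1229 J


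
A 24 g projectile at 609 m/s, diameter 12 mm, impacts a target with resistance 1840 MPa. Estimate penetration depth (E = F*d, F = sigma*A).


A = pi*(d/2)^2 = pi*(12/2)^2 = 113.097 mm^2
E = 0.5*m*v^2 = 0.5*0.024*609^2 = 4450.57 J
depth = E/(sigma*A) = 4450.57 J / (1840 MPa * 113.097 mm^2) = 4450.57/(1840 * 113.097) m = 0.0213868 m ≈ 21.39 mm

21.39 mm


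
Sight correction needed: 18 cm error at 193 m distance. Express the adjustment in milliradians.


1 mrad subtends 1 cm per 10 m of range, so adj = error_cm / (dist_m / 10) = 18 / (193/10) = 0.9326 mrad

0.9326 mrad


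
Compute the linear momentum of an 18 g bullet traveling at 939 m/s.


p = m*v = 0.018*939 = 16.9 kg·m/s

16.9 kg·m/s


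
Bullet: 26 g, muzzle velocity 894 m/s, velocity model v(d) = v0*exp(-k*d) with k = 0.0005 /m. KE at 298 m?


v = v0*exp(-k*d) = 894*exp(-0.0005*298) = 770.243 m/s
E = 0.5*m*v^2 = 0.5*0.026*770.243^2 = 7713 J

7713 J


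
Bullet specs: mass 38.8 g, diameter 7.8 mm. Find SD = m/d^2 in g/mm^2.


SD = m/d^2 = 38.8/7.8^2 = 0.6377 g/mm^2

0.6377 g/mm^2


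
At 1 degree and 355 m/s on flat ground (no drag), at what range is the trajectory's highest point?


R = v0^2*sin(2*theta)/g = 355^2*sin(2*1°)/9.81 = 448.339 m
apex_dist = R/2 = 448.339/2 = 224.2 m

224.2 m


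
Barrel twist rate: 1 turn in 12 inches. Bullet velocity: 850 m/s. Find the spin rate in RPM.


twist_m = 12*0.0254 = 0.3048 m
spin = v/twist = 850/0.3048 = 2788.714 rev/s
RPM = spin*60 = 2788.714*60 ≈ 167323 RPM

167323 RPM


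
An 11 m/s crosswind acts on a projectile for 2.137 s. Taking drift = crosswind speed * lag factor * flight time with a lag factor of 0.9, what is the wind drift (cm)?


drift = v_wind * lag * t = 11 * 0.9 * 2.137 = 21.1563 m ≈ 2116 cm

2116 cm


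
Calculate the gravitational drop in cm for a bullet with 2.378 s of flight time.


drop = 0.5*g*t^2 = 0.5*9.81*2.378^2 = 27.7372 m ≈ 2774 cm

2774 cm


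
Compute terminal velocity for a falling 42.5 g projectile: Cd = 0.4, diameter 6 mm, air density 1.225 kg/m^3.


A = pi*(d/2)^2 = pi*(6/2000)^2 = 2.82743e-05 m^2
vt = sqrt(2mg/(Cd*rho*A)) = sqrt(2*0.0425*9.81/(0.4 * 1.225 * 2.82743e-05)) = 245.3 m/s

245.3 m/s


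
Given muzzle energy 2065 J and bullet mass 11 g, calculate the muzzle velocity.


v = sqrt(2*E/m) = sqrt(2*2065/0.011) = 612.7 m/s

612.7 m/s


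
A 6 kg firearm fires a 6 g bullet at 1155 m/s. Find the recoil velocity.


v_recoil = m_p * v_p / m_gun = 0.006 * 1155 / 6 = 1.155 m/s

1.155 m/s


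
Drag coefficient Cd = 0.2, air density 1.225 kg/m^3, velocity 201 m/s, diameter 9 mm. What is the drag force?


A = pi*(d/2)^2 = pi*(9/2000)^2 = 6.36173e-05 m^2
Fd = 0.5*Cd*rho*A*v^2 = 0.5*0.2*1.225*6.36173e-05*201^2 = 0.3148 N

0.3148 N


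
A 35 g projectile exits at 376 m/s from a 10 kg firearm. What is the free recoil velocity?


v_recoil = m_p * v_p / m_gun = 0.035 * 376 / 10 = 1.316 m/s

1.316 m/s


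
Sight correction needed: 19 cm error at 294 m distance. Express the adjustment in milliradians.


1 mrad subtends 1 cm per 10 m of range, so adj = error_cm / (dist_m / 10) = 19 / (294/10) = 0.6463 mrad

0.6463 mrad


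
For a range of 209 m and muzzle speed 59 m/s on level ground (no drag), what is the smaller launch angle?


sin(2*theta) = R*g/v0^2 = 209*9.81/59^2 = 0.588995, theta = arcsin(0.588995)/2 = 18.04°

18.04 degrees


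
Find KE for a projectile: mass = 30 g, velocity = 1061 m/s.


E = 0.5*m*v^2 = 0.5*0.03*1061^2 = 16886 J

16886 J


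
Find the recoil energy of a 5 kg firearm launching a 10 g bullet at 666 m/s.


v_r = m_p*v_p/m_gun = 0.01*666/5 = 1.332 m/s, E_r = 0.5*m_gun*v_r^2 = 0.5*5*1.332^2 = 4.436 J

4.436 J


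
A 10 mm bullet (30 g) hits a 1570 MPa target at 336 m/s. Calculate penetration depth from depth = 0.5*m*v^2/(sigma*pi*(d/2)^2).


A = pi*(d/2)^2 = pi*(10/2)^2 = 78.5398 mm^2
E = 0.5*m*v^2 = 0.5*0.03*336^2 = 1693.44 J
depth = E/(sigma*A) = 1693.44 J / (1570 MPa * 78.5398 mm^2) = 1693.44/(1570 * 78.5398) m = 0.0137335 m ≈ 13.73 mm

13.73 mm


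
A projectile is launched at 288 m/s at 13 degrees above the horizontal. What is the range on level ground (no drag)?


R = v0^2 * sin(2*theta) / g = 288^2 * sin(2*13°) / 9.81 = 3706 m

3706 m


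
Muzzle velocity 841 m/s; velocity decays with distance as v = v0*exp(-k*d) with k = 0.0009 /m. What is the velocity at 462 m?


v = v0*exp(-k*d) = 841*exp(-0.0009*462) = 554.9 m/s

554.9 m/s


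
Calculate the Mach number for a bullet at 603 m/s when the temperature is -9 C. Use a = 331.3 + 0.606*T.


a = 331.3 + 0.606*(-9) = 325.846 m/s
M = v/a = 603/325.846 = 1.851

1.851


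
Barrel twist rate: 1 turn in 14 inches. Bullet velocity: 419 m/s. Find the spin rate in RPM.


twist_m = 14*0.0254 = 0.3556 m
spin = v/twist = 419/0.3556 = 1178.29 rev/s
RPM = spin*60 = 1178.29*60 ≈ 70697 RPM

70697 RPM


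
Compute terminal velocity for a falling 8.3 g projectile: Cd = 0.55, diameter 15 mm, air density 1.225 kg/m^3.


A = pi*(d/2)^2 = pi*(15/2000)^2 = 1.76715e-04 m^2
vt = sqrt(2mg/(Cd*rho*A)) = sqrt(2*0.0083*9.81/(0.55 * 1.225 * 1.76715e-04)) = 36.98 m/s

36.98 m/s


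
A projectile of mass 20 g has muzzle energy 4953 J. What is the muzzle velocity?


v = sqrt(2*E/m) = sqrt(2*4953/0.02) = 703.8 m/s

703.8 m/s


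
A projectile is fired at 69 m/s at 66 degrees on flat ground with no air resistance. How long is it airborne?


T = 2*v0*sin(theta)/g = 2*69*sin(66°)/9.81 = 12.85 s

12.85 s


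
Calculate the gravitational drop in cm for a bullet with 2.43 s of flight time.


drop = 0.5*g*t^2 = 0.5*9.81*2.43^2 = 28.9635 m ≈ 2896 cm

2896 cm


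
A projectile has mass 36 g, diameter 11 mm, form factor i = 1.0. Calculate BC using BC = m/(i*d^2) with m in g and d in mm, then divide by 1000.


BC = m/(i*d^2*1000) = 36/(1.0 * 11^2 * 1000) = 0.0002975

0.0002975


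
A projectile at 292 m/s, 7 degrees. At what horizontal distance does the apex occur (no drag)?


R = v0^2*sin(2*theta)/g = 292^2*sin(2*7°)/9.81 = 2102.67 m
apex_dist = R/2 = 2102.67/2 = 1051 m

1051 m


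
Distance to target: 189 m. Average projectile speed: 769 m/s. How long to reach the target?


t = d/v = 189/769 = 0.2458 s

0.2458 s


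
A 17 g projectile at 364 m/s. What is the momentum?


p = m*v = 0.017*364 = 6.188 kg·m/s

6.188 kg·m/s


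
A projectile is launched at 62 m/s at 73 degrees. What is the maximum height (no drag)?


H = (v0*sin(theta))^2 / (2g) = (62*sin(73°))^2 / (2*9.81) = 179.2 m

179.2 m


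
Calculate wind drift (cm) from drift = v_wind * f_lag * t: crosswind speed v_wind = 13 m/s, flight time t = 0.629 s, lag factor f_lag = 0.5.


drift = v_wind * lag * t = 13 * 0.5 * 0.629 = 4.0885 m ≈ 408.8 cm

408.8 cm


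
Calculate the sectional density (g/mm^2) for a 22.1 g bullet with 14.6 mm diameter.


SD = m/d^2 = 22.1/14.6^2 = 0.1037 g/mm^2

0.1037 g/mm^2


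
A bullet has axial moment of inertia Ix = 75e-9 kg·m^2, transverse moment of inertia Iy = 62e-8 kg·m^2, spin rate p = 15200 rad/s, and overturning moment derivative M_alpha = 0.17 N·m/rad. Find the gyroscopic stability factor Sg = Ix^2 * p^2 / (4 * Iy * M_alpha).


Sg = Ix^2 * p^2 / (4 * Iy * M_alpha) = (75e-9)^2 * 15200^2 / (4 * 62e-8 * 0.17) = 3.083

3.083


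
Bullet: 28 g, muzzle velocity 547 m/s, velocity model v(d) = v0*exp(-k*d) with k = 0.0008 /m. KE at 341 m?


v = v0*exp(-k*d) = 547*exp(-0.0008*341) = 416.401 m/s
E = 0.5*m*v^2 = 0.5*0.028*416.401^2 = 2427 J

2427 J


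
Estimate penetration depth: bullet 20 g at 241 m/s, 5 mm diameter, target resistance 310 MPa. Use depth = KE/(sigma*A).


A = pi*(d/2)^2 = pi*(5/2)^2 = 19.635 mm^2
E = 0.5*m*v^2 = 0.5*0.02*241^2 = 580.81 J
depth = E/(sigma*A) = 580.81 J / (310 MPa * 19.635 mm^2) = 580.81/(310 * 19.635) m = 0.0954207 m ≈ 95.42 mm

95.42 mm


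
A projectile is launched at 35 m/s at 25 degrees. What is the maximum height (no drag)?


H = (v0*sin(theta))^2 / (2g) = (35*sin(25°))^2 / (2*9.81) = 11.15 m

11.15 m


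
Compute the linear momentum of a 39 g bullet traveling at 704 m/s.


p = m*v = 0.039*704 = 27.46 kg·m/s

27.46 kg·m/s


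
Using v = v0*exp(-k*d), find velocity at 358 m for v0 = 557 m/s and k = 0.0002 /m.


v = v0*exp(-k*d) = 557*exp(-0.0002*358) = 518.5 m/s

518.5 m/s


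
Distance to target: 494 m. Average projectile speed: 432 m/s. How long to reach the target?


t = d/v = 494/432 = 1.144 s

1.144 s


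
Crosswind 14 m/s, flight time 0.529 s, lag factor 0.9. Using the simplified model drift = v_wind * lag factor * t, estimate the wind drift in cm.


drift = v_wind * lag * t = 14 * 0.9 * 0.529 = 6.6654 m ≈ 666.5 cm

666.5 cm


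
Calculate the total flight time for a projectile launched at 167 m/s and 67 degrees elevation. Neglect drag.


T = 2*v0*sin(theta)/g = 2*167*sin(67°)/9.81 = 31.34 s

31.34 s


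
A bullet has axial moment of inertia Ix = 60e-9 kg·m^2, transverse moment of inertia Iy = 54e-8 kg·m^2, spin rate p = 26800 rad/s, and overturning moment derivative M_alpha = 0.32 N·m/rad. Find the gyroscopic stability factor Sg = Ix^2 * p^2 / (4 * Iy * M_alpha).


Sg = Ix^2 * p^2 / (4 * Iy * M_alpha) = (60e-9)^2 * 26800^2 / (4 * 54e-8 * 0.32) = 3.741

3.741


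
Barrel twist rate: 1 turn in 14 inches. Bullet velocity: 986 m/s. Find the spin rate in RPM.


twist_m = 14*0.0254 = 0.3556 m
spin = v/twist = 986/0.3556 = 2772.778 rev/s
RPM = spin*60 = 2772.778*60 ≈ 166367 RPM

166367 RPM


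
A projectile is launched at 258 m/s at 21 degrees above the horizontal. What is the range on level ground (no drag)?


R = v0^2 * sin(2*theta) / g = 258^2 * sin(2*21°) / 9.81 = 4540 m

4540 m


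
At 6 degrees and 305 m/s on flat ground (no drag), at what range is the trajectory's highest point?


R = v0^2*sin(2*theta)/g = 305^2*sin(2*6°)/9.81 = 1971.56 m
apex_dist = R/2 = 1971.56/2 = 985.8 m

985.8 m


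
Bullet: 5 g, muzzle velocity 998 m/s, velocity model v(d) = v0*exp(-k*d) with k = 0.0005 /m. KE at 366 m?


v = v0*exp(-k*d) = 998*exp(-0.0005*366) = 831.103 m/s
E = 0.5*m*v^2 = 0.5*0.005*831.103^2 = 1727 J

1727 J


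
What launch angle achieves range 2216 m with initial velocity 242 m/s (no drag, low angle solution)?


sin(2*theta) = R*g/v0^2 = 2216*9.81/242^2 = 0.3712, theta = arcsin(0.3712)/2 = 10.89°

10.89 degrees


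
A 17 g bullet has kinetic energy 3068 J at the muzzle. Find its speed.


v = sqrt(2*E/m) = sqrt(2*3068/0.017) = 600.8 m/s

600.8 m/s


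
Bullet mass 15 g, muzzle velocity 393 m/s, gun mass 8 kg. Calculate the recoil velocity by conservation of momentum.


v_recoil = m_p * v_p / m_gun = 0.015 * 393 / 8 = 0.7369 m/s

0.7369 m/s


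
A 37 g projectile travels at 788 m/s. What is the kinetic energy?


E = 0.5*m*v^2 = 0.5*0.037*788^2 = 11487 J

11487 J


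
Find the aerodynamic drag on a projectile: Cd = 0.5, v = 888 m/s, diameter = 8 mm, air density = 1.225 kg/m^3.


A = pi*(d/2)^2 = pi*(8/2000)^2 = 5.02655e-05 m^2
Fd = 0.5*Cd*rho*A*v^2 = 0.5*0.5*1.225*5.02655e-05*888^2 = 12.14 N

12.14 N


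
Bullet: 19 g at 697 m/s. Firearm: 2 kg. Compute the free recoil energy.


v_r = m_p*v_p/m_gun = 0.019*697/2 = 6.6215 m/s, E_r = 0.5*m_gun*v_r^2 = 0.5*2*6.6215^2 = 43.84 J

43.84 J


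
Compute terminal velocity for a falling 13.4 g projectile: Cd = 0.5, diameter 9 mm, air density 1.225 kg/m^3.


A = pi*(d/2)^2 = pi*(9/2000)^2 = 6.36173e-05 m^2
vt = sqrt(2mg/(Cd*rho*A)) = sqrt(2*0.0134*9.81/(0.5 * 1.225 * 6.36173e-05)) = 82.14 m/s

82.14 m/s


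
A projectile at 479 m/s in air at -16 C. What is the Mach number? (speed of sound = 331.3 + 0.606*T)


a = 331.3 + 0.606*(-16) = 321.604 m/s
M = v/a = 479/321.604 = 1.489

1.489


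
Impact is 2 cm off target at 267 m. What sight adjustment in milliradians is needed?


1 mrad subtends 1 cm per 10 m of range, so adj = error_cm / (dist_m / 10) = 2 / (267/10) = 0.07491 mrad

0.07491 mrad


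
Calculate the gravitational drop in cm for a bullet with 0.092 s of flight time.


drop = 0.5*g*t^2 = 0.5*9.81*0.092^2 = 0.0415159 m ≈ 4.152 cm

4.152 cm


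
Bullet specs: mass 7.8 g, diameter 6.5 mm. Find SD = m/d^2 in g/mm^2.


SD = m/d^2 = 7.8/6.5^2 = 0.1846 g/mm^2

0.1846 g/mm^2


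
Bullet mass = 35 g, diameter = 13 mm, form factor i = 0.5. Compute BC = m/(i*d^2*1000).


BC = m/(i*d^2*1000) = 35/(0.5 * 13^2 * 1000) = 0.0004142

0.0004142


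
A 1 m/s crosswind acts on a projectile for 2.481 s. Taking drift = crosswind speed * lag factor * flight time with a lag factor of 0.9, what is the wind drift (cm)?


drift = v_wind * lag * t = 1 * 0.9 * 2.481 = 2.2329 m ≈ 223.3 cm

223.3 cm


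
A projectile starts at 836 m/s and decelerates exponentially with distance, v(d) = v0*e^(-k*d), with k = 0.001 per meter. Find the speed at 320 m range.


v = v0*exp(-k*d) = 836*exp(-0.001*320) = 607.1 m/s

607.1 m/s


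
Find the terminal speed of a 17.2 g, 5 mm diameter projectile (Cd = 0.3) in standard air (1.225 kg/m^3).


A = pi*(d/2)^2 = pi*(5/2000)^2 = 1.96350e-05 m^2
vt = sqrt(2mg/(Cd*rho*A)) = sqrt(2*0.0172*9.81/(0.3 * 1.225 * 1.96350e-05)) = 216.3 m/s

216.3 m/s


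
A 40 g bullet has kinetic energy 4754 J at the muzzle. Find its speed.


v = sqrt(2*E/m) = sqrt(2*4754/0.04) = 487.5 m/s

487.5 m/s


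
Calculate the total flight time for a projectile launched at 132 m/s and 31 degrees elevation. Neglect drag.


T = 2*v0*sin(theta)/g = 2*132*sin(31°)/9.81 = 13.86 s

13.86 s


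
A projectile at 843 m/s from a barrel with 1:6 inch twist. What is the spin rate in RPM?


twist_m = 6*0.0254 = 0.1524 m
spin = v/twist = 843/0.1524 = 5531.496 rev/s
RPM = spin*60 = 5531.496*60 ≈ 331890 RPM

331890 RPM


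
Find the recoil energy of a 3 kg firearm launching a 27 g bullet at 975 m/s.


v_r = m_p*v_p/m_gun = 0.027*975/3 = 8.775 m/s, E_r = 0.5*m_gun*v_r^2 = 0.5*3*8.775^2 = 115.5 J

115.5 J


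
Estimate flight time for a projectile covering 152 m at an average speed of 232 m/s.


t = d/v = 152/232 = 0.6552 s

0.6552 s


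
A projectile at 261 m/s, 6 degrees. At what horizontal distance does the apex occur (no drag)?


R = v0^2*sin(2*theta)/g = 261^2*sin(2*6°)/9.81 = 1443.75 m
apex_dist = R/2 = 1443.75/2 = 721.9 m

721.9 m


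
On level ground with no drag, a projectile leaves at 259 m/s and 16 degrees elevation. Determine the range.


R = v0^2 * sin(2*theta) / g = 259^2 * sin(2*16°) / 9.81 = 3624 m

3624 m


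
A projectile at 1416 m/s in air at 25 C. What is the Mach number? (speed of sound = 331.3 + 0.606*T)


a = 331.3 + 0.606*(25) = 346.45 m/s
M = v/a = 1416/346.45 = 4.087

4.087


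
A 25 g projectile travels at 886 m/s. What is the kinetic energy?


E = 0.5*m*v^2 = 0.5*0.025*886^2 = 9812 J

9812 J


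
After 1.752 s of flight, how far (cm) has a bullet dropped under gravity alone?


drop = 0.5*g*t^2 = 0.5*9.81*1.752^2 = 15.0559 m ≈ 1506 cm

1506 cm


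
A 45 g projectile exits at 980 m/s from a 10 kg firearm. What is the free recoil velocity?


v_recoil = m_p * v_p / m_gun = 0.045 * 980 / 10 = 4.41 m/s

4.41 m/s


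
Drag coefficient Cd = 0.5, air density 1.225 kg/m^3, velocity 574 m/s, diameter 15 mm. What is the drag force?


A = pi*(d/2)^2 = pi*(15/2000)^2 = 1.76715e-04 m^2
Fd = 0.5*Cd*rho*A*v^2 = 0.5*0.5*1.225*1.76715e-04*574^2 = 17.83 N

17.83 N


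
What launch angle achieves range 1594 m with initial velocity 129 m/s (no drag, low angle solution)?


sin(2*theta) = R*g/v0^2 = 1594*9.81/129^2 = 0.939676, theta = arcsin(0.939676)/2 = 35°

35 degrees


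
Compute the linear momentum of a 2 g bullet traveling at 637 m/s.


p = m*v = 0.002*637 = 1.274 kg·m/s

1.274 kg·m/s


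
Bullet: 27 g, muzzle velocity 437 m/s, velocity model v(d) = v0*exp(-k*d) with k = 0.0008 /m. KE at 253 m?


v = v0*exp(-k*d) = 437*exp(-0.0008*253) = 356.928 m/s
E = 0.5*m*v^2 = 0.5*0.027*356.928^2 = 1720 J

1720 J


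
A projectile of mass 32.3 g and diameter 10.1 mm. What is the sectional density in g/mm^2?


SD = m/d^2 = 32.3/10.1^2 = 0.3166 g/mm^2

0.3166 g/mm^2


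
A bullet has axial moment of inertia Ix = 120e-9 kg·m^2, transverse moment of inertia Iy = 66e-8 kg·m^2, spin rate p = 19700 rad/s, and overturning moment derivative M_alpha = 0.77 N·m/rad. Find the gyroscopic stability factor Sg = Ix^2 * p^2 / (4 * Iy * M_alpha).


Sg = Ix^2 * p^2 / (4 * Iy * M_alpha) = (120e-9)^2 * 19700^2 / (4 * 66e-8 * 0.77) = 2.749

2.749


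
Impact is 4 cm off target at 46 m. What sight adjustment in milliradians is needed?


1 mrad subtends 1 cm per 10 m of range, so adj = error_cm / (dist_m / 10) = 4 / (46/10) = 0.8696 mrad

0.8696 mrad


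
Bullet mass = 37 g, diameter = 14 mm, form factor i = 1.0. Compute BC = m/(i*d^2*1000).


BC = m/(i*d^2*1000) = 37/(1.0 * 14^2 * 1000) = 0.0001888

0.0001888


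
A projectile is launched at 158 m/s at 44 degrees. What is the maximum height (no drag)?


H = (v0*sin(theta))^2 / (2g) = (158*sin(44°))^2 / (2*9.81) = 614 m

614 m


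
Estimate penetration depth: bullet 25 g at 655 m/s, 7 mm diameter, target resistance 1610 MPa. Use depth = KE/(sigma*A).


A = pi*(d/2)^2 = pi*(7/2)^2 = 38.4845 mm^2
E = 0.5*m*v^2 = 0.5*0.025*655^2 = 5362.81 J
depth = E/(sigma*A) = 5362.81 J / (1610 MPa * 38.4845 mm^2) = 5362.81/(1610 * 38.4845) m = 0.0865527 m ≈ 86.55 mm

86.55 mm


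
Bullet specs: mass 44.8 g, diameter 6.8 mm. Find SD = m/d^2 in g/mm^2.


SD = m/d^2 = 44.8/6.8^2 = 0.9689 g/mm^2

0.9689 g/mm^2


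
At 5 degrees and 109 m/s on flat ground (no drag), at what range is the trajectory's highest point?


R = v0^2*sin(2*theta)/g = 109^2*sin(2*5°)/9.81 = 210.307 m
apex_dist = R/2 = 210.307/2 = 105.2 m

105.2 m


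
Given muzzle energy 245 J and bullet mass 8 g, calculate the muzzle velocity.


v = sqrt(2*E/m) = sqrt(2*245/0.008) = 247.5 m/s

247.5 m/s


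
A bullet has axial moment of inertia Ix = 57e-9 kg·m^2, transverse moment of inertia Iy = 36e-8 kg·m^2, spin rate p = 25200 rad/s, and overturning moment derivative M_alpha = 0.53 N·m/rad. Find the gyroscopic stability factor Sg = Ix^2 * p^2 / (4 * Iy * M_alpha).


Sg = Ix^2 * p^2 / (4 * Iy * M_alpha) = (57e-9)^2 * 25200^2 / (4 * 36e-8 * 0.53) = 2.703

2.703


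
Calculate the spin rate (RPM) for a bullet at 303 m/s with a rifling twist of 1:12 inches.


twist_m = 12*0.0254 = 0.3048 m
spin = v/twist = 303/0.3048 = 994.0945 rev/s
RPM = spin*60 = 994.0945*60 ≈ 59646 RPM

59646 RPM


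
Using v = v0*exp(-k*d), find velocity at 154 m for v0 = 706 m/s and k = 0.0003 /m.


v = v0*exp(-k*d) = 706*exp(-0.0003*154) = 674.1 m/s

674.1 m/s


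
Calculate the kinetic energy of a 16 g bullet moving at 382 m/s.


E = 0.5*m*v^2 = 0.5*0.016*382^2 = 1167 J

1167 J


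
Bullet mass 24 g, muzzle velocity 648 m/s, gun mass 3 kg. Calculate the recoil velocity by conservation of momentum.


v_recoil = m_p * v_p / m_gun = 0.024 * 648 / 3 = 5.184 m/s

5.184 m/s


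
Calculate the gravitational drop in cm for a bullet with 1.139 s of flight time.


drop = 0.5*g*t^2 = 0.5*9.81*1.139^2 = 6.36336 m ≈ 636.3 cm

636.3 cm


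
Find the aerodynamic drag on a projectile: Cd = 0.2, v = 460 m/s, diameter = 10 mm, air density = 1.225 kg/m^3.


A = pi*(d/2)^2 = pi*(10/2000)^2 = 7.85398e-05 m^2
Fd = 0.5*Cd*rho*A*v^2 = 0.5*0.2*1.225*7.85398e-05*460^2 = 2.036 N

2.036 N


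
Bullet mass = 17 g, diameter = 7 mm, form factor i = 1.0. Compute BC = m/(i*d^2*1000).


BC = m/(i*d^2*1000) = 17/(1.0 * 7^2 * 1000) = 0.0003469

0.0003469


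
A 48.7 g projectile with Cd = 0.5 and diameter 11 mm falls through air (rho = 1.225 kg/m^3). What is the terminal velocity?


A = pi*(d/2)^2 = pi*(11/2000)^2 = 9.50332e-05 m^2
vt = sqrt(2mg/(Cd*rho*A)) = sqrt(2*0.0487*9.81/(0.5 * 1.225 * 9.50332e-05)) = 128.1 m/s

128.1 m/s


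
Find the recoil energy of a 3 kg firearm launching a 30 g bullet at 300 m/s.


v_r = m_p*v_p/m_gun = 0.03*300/3 = 3 m/s, E_r = 0.5*m_gun*v_r^2 = 0.5*3*3^2 = 13.5 J

13.5 J


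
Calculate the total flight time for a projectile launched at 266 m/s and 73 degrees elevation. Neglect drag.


T = 2*v0*sin(theta)/g = 2*266*sin(73°)/9.81 = 51.86 s

51.86 s


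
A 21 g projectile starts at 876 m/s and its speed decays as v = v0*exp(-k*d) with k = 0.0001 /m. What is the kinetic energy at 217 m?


v = v0*exp(-k*d) = 876*exp(-0.0001*217) = 857.196 m/s
E = 0.5*m*v^2 = 0.5*0.021*857.196^2 = 7715 J

7715 J


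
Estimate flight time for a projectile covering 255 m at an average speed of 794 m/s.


t = d/v = 255/794 = 0.3212 s

0.3212 s


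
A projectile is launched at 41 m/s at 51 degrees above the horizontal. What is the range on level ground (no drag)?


R = v0^2 * sin(2*theta) / g = 41^2 * sin(2*51°) / 9.81 = 167.6 m

167.6 m


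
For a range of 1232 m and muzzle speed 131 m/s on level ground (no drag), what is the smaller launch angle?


sin(2*theta) = R*g/v0^2 = 1232*9.81/131^2 = 0.704267, theta = arcsin(0.704267)/2 = 22.39°

22.39 degrees


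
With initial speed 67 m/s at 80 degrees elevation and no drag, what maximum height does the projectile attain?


H = (v0*sin(theta))^2 / (2g) = (67*sin(80°))^2 / (2*9.81) = 221.9 m

221.9 m


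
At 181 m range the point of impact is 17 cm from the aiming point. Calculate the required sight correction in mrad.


1 mrad subtends 1 cm per 10 m of range, so adj = error_cm / (dist_m / 10) = 17 / (181/10) = 0.9392 mrad

0.9392 mrad


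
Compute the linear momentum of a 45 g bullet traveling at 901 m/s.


p = m*v = 0.045*901 = 40.55 kg·m/s

40.55 kg·m/s


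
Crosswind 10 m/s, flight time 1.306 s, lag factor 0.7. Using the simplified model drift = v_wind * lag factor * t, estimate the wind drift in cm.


drift = v_wind * lag * t = 10 * 0.7 * 1.306 = 9.142 m ≈ 914.2 cm

914.2 cm


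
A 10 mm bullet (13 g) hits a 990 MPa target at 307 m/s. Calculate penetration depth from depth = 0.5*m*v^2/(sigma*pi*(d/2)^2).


A = pi*(d/2)^2 = pi*(10/2)^2 = 78.5398 mm^2
E = 0.5*m*v^2 = 0.5*0.013*307^2 = 612.618 J
depth = E/(sigma*A) = 612.618 J / (990 MPa * 78.5398 mm^2) = 612.618/(990 * 78.5398) m = 0.00787889 m ≈ 7.879 mm

7.879 mm


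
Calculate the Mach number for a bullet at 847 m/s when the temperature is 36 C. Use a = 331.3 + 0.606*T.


a = 331.3 + 0.606*(36) = 353.116 m/s
M = v/a = 847/353.116 = 2.399

2.399


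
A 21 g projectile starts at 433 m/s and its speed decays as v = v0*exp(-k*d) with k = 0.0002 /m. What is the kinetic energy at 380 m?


v = v0*exp(-k*d) = 433*exp(-0.0002*380) = 401.311 m/s
E = 0.5*m*v^2 = 0.5*0.021*401.311^2 = 1691 J

1691 J


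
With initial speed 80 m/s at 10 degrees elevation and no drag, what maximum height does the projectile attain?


H = (v0*sin(theta))^2 / (2g) = (80*sin(10°))^2 / (2*9.81) = 9.836 m

9.836 m


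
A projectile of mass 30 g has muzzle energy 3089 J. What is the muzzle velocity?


v = sqrt(2*E/m) = sqrt(2*3089/0.03) = 453.8 m/s

453.8 m/s


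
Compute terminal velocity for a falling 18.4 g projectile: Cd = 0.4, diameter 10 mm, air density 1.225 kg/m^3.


A = pi*(d/2)^2 = pi*(10/2000)^2 = 7.85398e-05 m^2
vt = sqrt(2mg/(Cd*rho*A)) = sqrt(2*0.0184*9.81/(0.4 * 1.225 * 7.85398e-05)) = 96.85 m/s

96.85 m/s


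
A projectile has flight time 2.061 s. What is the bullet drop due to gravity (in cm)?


drop = 0.5*g*t^2 = 0.5*9.81*2.061^2 = 20.8351 m ≈ 2084 cm

2084 cm


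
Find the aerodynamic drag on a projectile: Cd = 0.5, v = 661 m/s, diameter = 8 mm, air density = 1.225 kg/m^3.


A = pi*(d/2)^2 = pi*(8/2000)^2 = 5.02655e-05 m^2
Fd = 0.5*Cd*rho*A*v^2 = 0.5*0.5*1.225*5.02655e-05*661^2 = 6.726 N

6.726 N


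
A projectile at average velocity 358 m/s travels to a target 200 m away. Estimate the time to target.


t = d/v = 200/358 = 0.5587 s

0.5587 s


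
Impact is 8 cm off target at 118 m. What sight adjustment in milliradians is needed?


1 mrad subtends 1 cm per 10 m of range, so adj = error_cm / (dist_m / 10) = 8 / (118/10) = 0.678 mrad

0.678 mrad


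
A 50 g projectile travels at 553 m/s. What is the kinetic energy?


E = 0.5*m*v^2 = 0.5*0.05*553^2 = 7645 J

7645 J


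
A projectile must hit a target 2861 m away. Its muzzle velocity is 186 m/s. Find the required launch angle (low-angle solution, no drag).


sin(2*theta) = R*g/v0^2 = 2861*9.81/186^2 = 0.811262, theta = arcsin(0.811262)/2 = 27.11°

27.11 degrees


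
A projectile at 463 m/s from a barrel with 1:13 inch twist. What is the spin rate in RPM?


twist_m = 13*0.0254 = 0.3302 m
spin = v/twist = 463/0.3302 = 1402.18 rev/s
RPM = spin*60 = 1402.18*60 ≈ 84131 RPM

84131 RPM


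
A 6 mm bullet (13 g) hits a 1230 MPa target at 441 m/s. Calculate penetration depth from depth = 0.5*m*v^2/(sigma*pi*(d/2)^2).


A = pi*(d/2)^2 = pi*(6/2)^2 = 28.2743 mm^2
E = 0.5*m*v^2 = 0.5*0.013*441^2 = 1264.13 J
depth = E/(sigma*A) = 1264.13 J / (1230 MPa * 28.2743 mm^2) = 1264.13/(1230 * 28.2743) m = 0.036349 m ≈ 36.35 mm

36.35 mm


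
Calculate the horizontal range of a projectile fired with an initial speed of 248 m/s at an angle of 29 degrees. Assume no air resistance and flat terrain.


R = v0^2 * sin(2*theta) / g = 248^2 * sin(2*29°) / 9.81 = 5317 m

5317 m


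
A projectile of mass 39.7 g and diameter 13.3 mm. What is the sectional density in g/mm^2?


SD = m/d^2 = 39.7/13.3^2 = 0.2244 g/mm^2

0.2244 g/mm^2


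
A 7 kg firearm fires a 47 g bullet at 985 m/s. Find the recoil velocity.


v_recoil = m_p * v_p / m_gun = 0.047 * 985 / 7 = 6.614 m/s

6.614 m/s


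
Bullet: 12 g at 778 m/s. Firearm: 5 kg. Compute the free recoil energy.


v_r = m_p*v_p/m_gun = 0.012*778/5 = 1.8672 m/s, E_r = 0.5*m_gun*v_r^2 = 0.5*5*1.8672^2 = 8.716 J

8.716 J


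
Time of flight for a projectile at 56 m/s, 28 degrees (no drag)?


T = 2*v0*sin(theta)/g = 2*56*sin(28°)/9.81 = 5.36 s

5.36 s


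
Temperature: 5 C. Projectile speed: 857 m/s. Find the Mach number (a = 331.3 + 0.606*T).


a = 331.3 + 0.606*(5) = 334.33 m/s
M = v/a = 857/334.33 = 2.563

2.563


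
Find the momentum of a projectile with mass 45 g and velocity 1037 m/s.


p = m*v = 0.045*1037 = 46.66 kg·m/s

46.66 kg·m/s


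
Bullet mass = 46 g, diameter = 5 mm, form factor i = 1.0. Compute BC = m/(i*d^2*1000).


BC = m/(i*d^2*1000) = 46/(1.0 * 5^2 * 1000) = 0.00184

0.00184


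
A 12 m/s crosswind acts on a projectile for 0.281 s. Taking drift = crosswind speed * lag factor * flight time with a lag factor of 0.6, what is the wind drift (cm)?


drift = v_wind * lag * t = 12 * 0.6 * 0.281 = 2.0232 m ≈ 202.3 cm

202.3 cm


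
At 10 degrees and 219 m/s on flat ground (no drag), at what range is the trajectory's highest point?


R = v0^2*sin(2*theta)/g = 219^2*sin(2*10°)/9.81 = 1672.13 m
apex_dist = R/2 = 1672.13/2 = 836.1 m

836.1 m


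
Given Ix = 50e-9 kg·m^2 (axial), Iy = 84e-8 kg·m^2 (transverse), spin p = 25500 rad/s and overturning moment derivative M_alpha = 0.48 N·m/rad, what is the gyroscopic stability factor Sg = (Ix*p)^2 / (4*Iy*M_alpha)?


Sg = Ix^2 * p^2 / (4 * Iy * M_alpha) = (50e-9)^2 * 25500^2 / (4 * 84e-8 * 0.48) = 1.008

1.008


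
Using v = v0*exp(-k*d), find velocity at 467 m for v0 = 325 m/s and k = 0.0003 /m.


v = v0*exp(-k*d) = 325*exp(-0.0003*467) = 282.5 m/s

282.5 m/s


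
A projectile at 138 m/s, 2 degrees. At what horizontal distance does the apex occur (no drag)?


R = v0^2*sin(2*theta)/g = 138^2*sin(2*2°)/9.81 = 135.417 m
apex_dist = R/2 = 135.417/2 = 67.71 m

67.71 m


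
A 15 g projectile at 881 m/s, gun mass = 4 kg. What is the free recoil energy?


v_r = m_p*v_p/m_gun = 0.015*881/4 = 3.30375 m/s, E_r = 0.5*m_gun*v_r^2 = 0.5*4*3.30375^2 = 21.83 J

21.83 J


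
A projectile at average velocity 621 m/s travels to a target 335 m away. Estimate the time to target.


t = d/v = 335/621 = 0.5395 s

0.5395 s


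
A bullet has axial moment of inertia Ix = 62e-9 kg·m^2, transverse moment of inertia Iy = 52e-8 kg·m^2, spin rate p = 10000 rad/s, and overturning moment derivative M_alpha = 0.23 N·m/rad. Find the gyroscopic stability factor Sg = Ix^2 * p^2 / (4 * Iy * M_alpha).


Sg = Ix^2 * p^2 / (4 * Iy * M_alpha) = (62e-9)^2 * 10000^2 / (4 * 52e-8 * 0.23) = 0.8035

0.8035


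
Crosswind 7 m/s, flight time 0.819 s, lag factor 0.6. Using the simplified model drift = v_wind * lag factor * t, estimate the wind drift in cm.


drift = v_wind * lag * t = 7 * 0.6 * 0.819 = 3.4398 m ≈ 344 cm

344 cm


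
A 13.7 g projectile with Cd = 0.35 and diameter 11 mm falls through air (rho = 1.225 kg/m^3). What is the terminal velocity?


A = pi*(d/2)^2 = pi*(11/2000)^2 = 9.50332e-05 m^2
vt = sqrt(2mg/(Cd*rho*A)) = sqrt(2*0.0137*9.81/(0.35 * 1.225 * 9.50332e-05)) = 81.22 m/s

81.22 m/s


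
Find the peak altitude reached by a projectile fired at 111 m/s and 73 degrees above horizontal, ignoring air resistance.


H = (v0*sin(theta))^2 / (2g) = (111*sin(73°))^2 / (2*9.81) = 574.3 m

574.3 m


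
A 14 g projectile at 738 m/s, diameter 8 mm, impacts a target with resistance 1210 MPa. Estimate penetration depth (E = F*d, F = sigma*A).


A = pi*(d/2)^2 = pi*(8/2)^2 = 50.2655 mm^2
E = 0.5*m*v^2 = 0.5*0.014*738^2 = 3812.51 J
depth = E/(sigma*A) = 3812.51 J / (1210 MPa * 50.2655 mm^2) = 3812.51/(1210 * 50.2655) m = 0.0626838 m ≈ 62.68 mm

62.68 mm


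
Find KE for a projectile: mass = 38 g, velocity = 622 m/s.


E = 0.5*m*v^2 = 0.5*0.038*622^2 = 7351 J

7351 J


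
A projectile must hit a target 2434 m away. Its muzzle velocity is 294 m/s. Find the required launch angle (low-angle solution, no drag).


sin(2*theta) = R*g/v0^2 = 2434*9.81/294^2 = 0.276245, theta = arcsin(0.276245)/2 = 8.018°

8.018 degrees


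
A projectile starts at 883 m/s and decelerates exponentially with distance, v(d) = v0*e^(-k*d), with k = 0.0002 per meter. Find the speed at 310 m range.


v = v0*exp(-k*d) = 883*exp(-0.0002*310) = 829.9 m/s

829.9 m/s


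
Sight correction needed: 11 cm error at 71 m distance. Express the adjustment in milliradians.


1 mrad subtends 1 cm per 10 m of range, so adj = error_cm / (dist_m / 10) = 11 / (71/10) = 1.549 mrad

1.549 mrad


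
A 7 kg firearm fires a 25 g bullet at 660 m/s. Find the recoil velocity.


v_recoil = m_p * v_p / m_gun = 0.025 * 660 / 7 = 2.357 m/s

2.357 m/s


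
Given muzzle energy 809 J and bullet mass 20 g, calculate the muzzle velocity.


v = sqrt(2*E/m) = sqrt(2*809/0.02) = 284.4 m/s

284.4 m/s


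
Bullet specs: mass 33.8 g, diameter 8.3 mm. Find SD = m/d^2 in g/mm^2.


SD = m/d^2 = 33.8/8.3^2 = 0.4906 g/mm^2

0.4906 g/mm^2


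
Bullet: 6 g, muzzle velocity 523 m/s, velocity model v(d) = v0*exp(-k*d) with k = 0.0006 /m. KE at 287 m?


v = v0*exp(-k*d) = 523*exp(-0.0006*287) = 440.267 m/s
E = 0.5*m*v^2 = 0.5*0.006*440.267^2 = 581.5 J

581.5 J


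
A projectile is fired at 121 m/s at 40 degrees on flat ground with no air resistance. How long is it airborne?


T = 2*v0*sin(theta)/g = 2*121*sin(40°)/9.81 = 15.86 s

15.86 s


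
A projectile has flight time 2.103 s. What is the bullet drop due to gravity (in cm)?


drop = 0.5*g*t^2 = 0.5*9.81*2.103^2 = 21.6929 m ≈ 2169 cm

2169 cm
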